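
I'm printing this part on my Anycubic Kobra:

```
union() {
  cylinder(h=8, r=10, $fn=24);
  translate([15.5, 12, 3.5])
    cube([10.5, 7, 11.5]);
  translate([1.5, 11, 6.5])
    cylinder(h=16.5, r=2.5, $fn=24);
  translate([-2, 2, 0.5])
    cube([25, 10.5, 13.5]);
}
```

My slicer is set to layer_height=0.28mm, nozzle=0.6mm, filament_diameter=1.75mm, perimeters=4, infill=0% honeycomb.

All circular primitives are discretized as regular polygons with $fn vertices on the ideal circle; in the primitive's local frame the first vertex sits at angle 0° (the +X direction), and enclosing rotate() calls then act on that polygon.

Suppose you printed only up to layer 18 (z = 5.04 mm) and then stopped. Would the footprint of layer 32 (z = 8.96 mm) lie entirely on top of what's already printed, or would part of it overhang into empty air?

Compare the two slices. At z = 5.04: the cylinder: section is a regular 24-gon, circumradius r=10 (area = (24/2)·10.000²·sin(360°/24) = 310.58 mm²); the 10.5×7 cube at (15.5, 12) contributes its full rectangle (area 73.50 mm²); the cylinder at (1.5, 11) is not intersected at this z (z outside [6.5, 23]); the 25×10.5 cube at (-2, 2) contributes its full rectangle (area 262.50 mm²); Merging all regions: the regions partially overlap — summed areas 646.58 mm² minus the doubly-counted overlap 77.40 mm² gives 569.19 mm² — area = 569.19 mm². At z = 8.96: the cylinder is not intersected at this z (z outside [0, 8]); the cube at (15.5, 12) is present — its section is the full 10.5×7 rectangle (area 73.50 mm²); the r=2.5 cylinder at (1.5, 11) contributes a regular 24-gon of circumradius 2.5 (area = (24/2)·2.500²·sin(360°/24) = 19.41 mm²); the cube at (-2, 2) (footprint 25×10.5) is included at this height (area 262.50 mm²); Combining (union): the regions partially overlap — summed areas 355.41 mm² minus the doubly-counted overlap 20.43 mm² gives 334.98 mm² — area = 334.98 mm². Checking containment: at z = 8.96 the cross-section extends beyond the z = 5.04 cross-section by about 2.73 mm².

part overhangs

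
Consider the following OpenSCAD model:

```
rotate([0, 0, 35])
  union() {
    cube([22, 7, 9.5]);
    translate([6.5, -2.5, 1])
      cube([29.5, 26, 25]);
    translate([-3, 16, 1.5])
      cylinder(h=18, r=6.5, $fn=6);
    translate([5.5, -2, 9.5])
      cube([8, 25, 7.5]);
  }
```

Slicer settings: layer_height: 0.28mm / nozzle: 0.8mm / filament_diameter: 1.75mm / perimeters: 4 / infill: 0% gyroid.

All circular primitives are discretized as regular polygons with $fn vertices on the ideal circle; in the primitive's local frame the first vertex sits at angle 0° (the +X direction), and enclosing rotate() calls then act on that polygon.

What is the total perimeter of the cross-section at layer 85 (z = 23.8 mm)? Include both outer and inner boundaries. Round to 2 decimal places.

111.00 mm

At z = 23.8 mm: the cube is not intersected at this z (z outside [0, 9.5]); the cube at (6.5, -2.5) is present — its section is the full 29.5×26 rectangle (perimeter 111.00 mm); the cylinder at (-3, 16) is absent (z outside [1.5, 19.5]); the cube at (5.5, -2) does not reach this height (z outside [9.5, 17]); Combining (union): only the 29.5×26 cube at (6.5, -2.5) is present, so the union is just that shape — boundary = 111.00 mm; (rotated 35° about Z; rotation is an isometry so areas/perimeters/island counts are preserved). Overall, the cross-section is a single solid region. Total boundary length (outer) = 111.00 mm.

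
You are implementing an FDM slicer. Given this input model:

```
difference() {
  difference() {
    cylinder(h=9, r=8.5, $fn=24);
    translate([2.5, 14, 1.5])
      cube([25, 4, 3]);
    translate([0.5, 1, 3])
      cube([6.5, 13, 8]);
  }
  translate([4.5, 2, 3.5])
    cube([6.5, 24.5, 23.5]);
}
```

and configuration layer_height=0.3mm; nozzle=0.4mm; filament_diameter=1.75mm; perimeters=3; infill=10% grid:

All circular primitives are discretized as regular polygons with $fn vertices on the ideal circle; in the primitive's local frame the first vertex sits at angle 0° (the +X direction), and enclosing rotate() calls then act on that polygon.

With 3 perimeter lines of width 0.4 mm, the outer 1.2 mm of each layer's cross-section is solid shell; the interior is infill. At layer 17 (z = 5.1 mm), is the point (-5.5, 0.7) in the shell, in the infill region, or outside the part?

At z = 5.1 mm: the r=8.5 cylinder contributes a regular 24-gon of circumradius 8.5; the cube at (2.5, 14) is not intersected at this z (z outside [1.5, 4.5]); the cube at (0.5, 1) (footprint 6.5×13) is included at this height; Taking the first minus the rest: starting from the r=8.5 cylinder, the 6.5×13 cube at (0.5, 1) partially overlaps it — only the 40.69 mm² overlap (of its 84.50 mm²) is removed, clipping the outline — 1 connected region; the 6.5×24.5 cube at (4.5, 2) contributes its full rectangle; Taking the first minus the rest: starting from the result so far, the 6.5×24.5 cube at (4.5, 2) partially overlaps it — only the 1.94 mm² overlap (of its 159.25 mm²) is removed, clipping the outline — 1 connected region. Overall, the cross-section is a single solid region. The nearest boundary edge runs (-8.50, 0.00)→(-8.21, 2.20); distance from the point to it = 2.88 mm. The point is inside the cross-section and 2.88 mm from the nearest boundary — more than the 1.2 mm shell width (3 × 0.4), so it's in the infill interior.

infill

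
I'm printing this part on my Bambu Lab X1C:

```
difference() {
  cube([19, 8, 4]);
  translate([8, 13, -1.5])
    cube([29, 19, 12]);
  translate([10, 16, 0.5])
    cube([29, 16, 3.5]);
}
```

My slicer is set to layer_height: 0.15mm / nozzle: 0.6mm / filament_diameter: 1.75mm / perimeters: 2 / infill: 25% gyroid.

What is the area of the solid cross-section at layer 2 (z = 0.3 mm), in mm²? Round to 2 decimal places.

At z = 0.3 mm: the cube is present — its section is the full 19×8 rectangle (area 152.00 mm²); the cube at (8, 13) is present — its section is the full 29×19 rectangle (area 551.00 mm²); the cube at (10, 16) is absent (z outside [0.5, 4]); After the difference (first − rest): starting from the 19×8 cube (152.00 mm²), the 29×19 cube at (8, 13) misses the remaining region (no effect) — area = 152.00 mm². Overall, the cross-section is a single solid region. Net area = 152.00 mm².

152.00 mm²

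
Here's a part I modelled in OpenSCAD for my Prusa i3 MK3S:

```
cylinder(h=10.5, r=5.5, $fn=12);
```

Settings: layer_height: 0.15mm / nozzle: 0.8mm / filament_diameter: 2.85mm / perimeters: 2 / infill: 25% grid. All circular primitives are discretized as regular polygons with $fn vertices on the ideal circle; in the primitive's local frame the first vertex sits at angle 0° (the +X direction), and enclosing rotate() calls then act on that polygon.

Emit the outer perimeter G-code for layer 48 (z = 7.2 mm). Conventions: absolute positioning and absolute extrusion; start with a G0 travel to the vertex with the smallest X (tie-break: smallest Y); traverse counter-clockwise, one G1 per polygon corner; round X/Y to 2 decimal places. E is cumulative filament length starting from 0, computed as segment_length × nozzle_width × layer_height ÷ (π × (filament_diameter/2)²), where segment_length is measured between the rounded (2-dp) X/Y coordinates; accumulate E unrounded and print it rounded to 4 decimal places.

G0 X-5.50 Y0.00 Z7.20
G1 X-4.76 Y-2.75 E0.0536
G1 X-2.75 Y-4.76 E0.1070
G1 X0.00 Y-5.50 E0.1606
G1 X2.75 Y-4.76 E0.2142
G1 X4.76 Y-2.75 E0.2676
G1 X5.50 Y0.00 E0.3212
G1 X4.76 Y2.75 E0.3748
G1 X2.75 Y4.76 E0.4283
G1 X0.00 Y5.50 E0.4818
G1 X-2.75 Y4.76 E0.5354
G1 X-4.76 Y2.75 E0.5889
G1 X-5.50 Y0.00 E0.6424

At z = 7.2 mm: the cylinder: section is a regular 12-gon, circumradius r=5.5. The outline is a single polygon with 12 vertices. Extrusion per mm of travel: 0.8 × 0.15 / (π × 1.425²) = 0.018811. Accumulating E over each segment gives final E = 0.6424.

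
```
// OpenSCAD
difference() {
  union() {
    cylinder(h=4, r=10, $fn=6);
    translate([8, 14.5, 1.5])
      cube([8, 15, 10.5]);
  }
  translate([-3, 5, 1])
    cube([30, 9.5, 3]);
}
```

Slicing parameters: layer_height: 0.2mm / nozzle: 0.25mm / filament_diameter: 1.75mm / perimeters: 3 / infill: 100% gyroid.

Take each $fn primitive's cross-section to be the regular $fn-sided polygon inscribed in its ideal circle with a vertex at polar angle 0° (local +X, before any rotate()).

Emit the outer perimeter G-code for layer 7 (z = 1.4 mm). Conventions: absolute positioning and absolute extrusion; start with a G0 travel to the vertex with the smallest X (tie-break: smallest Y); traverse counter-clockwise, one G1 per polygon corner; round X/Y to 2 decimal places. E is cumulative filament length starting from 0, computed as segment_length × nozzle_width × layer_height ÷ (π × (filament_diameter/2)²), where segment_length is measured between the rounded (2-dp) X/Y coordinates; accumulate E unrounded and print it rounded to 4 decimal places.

At z = 1.4 mm: the r=10 cylinder contributes a regular 6-gon of circumradius 10; the cube at (8, 14.5) is not intersected at this z (z outside [1.5, 12]); Taking the union: only the r=10 cylinder is present, so the union is just that shape — 1 connected region; the cube at (-3, 5) is present — its section is the full 30×9.5 rectangle; Taking the first minus the rest: starting from that combined region, the 30×9.5 cube at (-3, 5) partially overlaps it — only the 33.15 mm² overlap (of its 285.00 mm²) is removed, clipping the outline — 1 connected region. The outline is a single polygon with 8 vertices. Extrusion per mm of travel: 0.25 × 0.2 / (π × 0.875²) = 0.020788. Accumulating E over each segment gives final E = 1.2794.

G0 X-10.00 Y0.00 Z1.40
G1 X-5.00 Y-8.66 E0.2079
G1 X5.00 Y-8.66 E0.4157
G1 X10.00 Y0.00 E0.6236
G1 X7.11 Y5.00 E0.7437
G1 X-3.00 Y5.00 E0.9538
G1 X-3.00 Y8.66 E1.0299
G1 X-5.00 Y8.66 E1.0715
G1 X-10.00 Y0.00 E1.2794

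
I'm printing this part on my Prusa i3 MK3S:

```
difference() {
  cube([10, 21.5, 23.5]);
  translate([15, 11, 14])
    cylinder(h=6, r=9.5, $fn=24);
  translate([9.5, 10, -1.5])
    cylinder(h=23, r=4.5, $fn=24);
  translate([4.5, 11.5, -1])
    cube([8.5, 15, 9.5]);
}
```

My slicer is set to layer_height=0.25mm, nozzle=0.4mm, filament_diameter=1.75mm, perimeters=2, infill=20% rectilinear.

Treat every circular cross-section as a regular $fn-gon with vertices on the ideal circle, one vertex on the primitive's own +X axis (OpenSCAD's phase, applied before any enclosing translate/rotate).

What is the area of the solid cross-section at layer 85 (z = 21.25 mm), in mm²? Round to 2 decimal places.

179.09 mm²

At z = 21.25 mm: the 10×21.5 cube contributes its full rectangle (area 215.00 mm²); the cylinder at (15, 11) does not reach this height (z outside [14, 20]); the cylinder at (9.5, 10): section is a regular 24-gon, circumradius r=4.5 (area = (24/2)·4.500²·sin(360°/24) = 62.89 mm²); the cube at (4.5, 11.5) is not intersected at this z (z outside [-1, 8.5]); Taking the first minus the rest: starting from the 10×21.5 cube (215.00 mm²), the r=4.5 cylinder at (9.5, 10) partially overlaps it — only the 35.91 mm² overlap (of its 62.89 mm²) is removed, clipping the outline — area = 179.09 mm². Overall, the cross-section is a single solid region. Net area = 179.09 mm².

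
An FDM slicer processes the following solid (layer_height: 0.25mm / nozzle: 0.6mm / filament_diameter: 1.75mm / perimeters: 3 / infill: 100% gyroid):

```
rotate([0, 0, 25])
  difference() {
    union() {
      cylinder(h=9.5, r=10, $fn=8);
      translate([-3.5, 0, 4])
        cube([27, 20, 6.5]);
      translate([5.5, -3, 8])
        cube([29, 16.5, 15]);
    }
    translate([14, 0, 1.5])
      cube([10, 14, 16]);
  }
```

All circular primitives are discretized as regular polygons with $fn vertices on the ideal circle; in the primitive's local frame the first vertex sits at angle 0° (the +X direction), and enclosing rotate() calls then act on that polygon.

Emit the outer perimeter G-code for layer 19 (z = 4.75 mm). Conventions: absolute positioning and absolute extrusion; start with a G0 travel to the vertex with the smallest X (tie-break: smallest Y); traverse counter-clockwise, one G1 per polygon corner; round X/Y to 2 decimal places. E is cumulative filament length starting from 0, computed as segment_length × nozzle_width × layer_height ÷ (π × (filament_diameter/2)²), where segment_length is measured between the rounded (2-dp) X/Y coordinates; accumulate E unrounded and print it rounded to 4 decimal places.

At z = 4.75 mm: the cylinder: section is a regular 8-gon, circumradius r=10; the 27×20 cube at (-3.5, 0) contributes its full rectangle; the cube at (5.5, -3) does not reach this height (z outside [8, 23]); Combining (union): the regions partially overlap (shared area 103.17 mm²), so overlapping operands fuse into one piece — 1 connected region; the cube at (14, 0) (footprint 10×14) is included at this height; Taking the first minus the rest: starting from that combined region, the 10×14 cube at (14, 0) partially overlaps it — only the 133.00 mm² overlap (of its 140.00 mm²) is removed, clipping the outline — 1 connected region; (rotated 25° about Z; rotation is an isometry so areas/perimeters/island counts are preserved). The outline is a single polygon with 12 vertices. Extrusion per mm of travel: 0.6 × 0.25 / (π × 0.875²) = 0.062363. Accumulating E over each segment gives final E = 7.1148.

G0 X-11.62 Y16.65 Z4.75
G1 X-6.79 Y6.27 E0.7140
G1 X-9.40 Y3.42 E0.9550
G1 X-9.06 Y-4.23 E1.4325
G1 X-3.42 Y-9.40 E1.9097
G1 X4.23 Y-9.06 E2.3872
G1 X9.40 Y-3.42 E2.8643
G1 X9.06 Y4.23 E3.3419
G1 X12.69 Y5.92 E3.5916
G1 X6.77 Y18.60 E4.4643
G1 X15.38 Y22.62 E5.0569
G1 X12.85 Y28.06 E5.4310
G1 X-11.62 Y16.65 E7.1148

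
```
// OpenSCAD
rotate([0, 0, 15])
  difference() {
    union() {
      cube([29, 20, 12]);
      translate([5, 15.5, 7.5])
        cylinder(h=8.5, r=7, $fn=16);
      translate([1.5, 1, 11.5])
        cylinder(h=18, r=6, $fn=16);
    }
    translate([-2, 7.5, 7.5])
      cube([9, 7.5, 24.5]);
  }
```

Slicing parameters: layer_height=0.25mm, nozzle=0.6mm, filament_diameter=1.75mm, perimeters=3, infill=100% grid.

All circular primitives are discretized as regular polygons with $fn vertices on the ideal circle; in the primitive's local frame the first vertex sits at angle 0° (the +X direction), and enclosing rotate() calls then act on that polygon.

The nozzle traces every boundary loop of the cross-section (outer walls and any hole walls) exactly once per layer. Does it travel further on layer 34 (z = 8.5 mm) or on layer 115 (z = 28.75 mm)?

layer 34 (z = 8.5 mm)

Layer 34 (z = 8.5): the cube is present — its section is the full 29×20 rectangle (perimeter 98.00 mm); the r=7 cylinder at (5, 15.5) contributes a regular 16-gon of circumradius 7 (perimeter = 2·16·7.000·sin(180°/16) = 43.70 mm); the cylinder at (1.5, 1) does not reach this height (z outside [11.5, 29.5]); Merging all regions: the regions partially overlap (shared area 119.96 mm²), so the edge portions inside another operand are dropped and the merged outline is re-measured after clipping — boundary = 100.68 mm; the 9×7.5 cube at (-2, 7.5) contributes its full rectangle (perimeter 33.00 mm); Taking the first minus the rest: starting from that combined region, the 9×7.5 cube at (-2, 7.5) partially overlaps it — only the 57.78 mm² overlap (of its 67.50 mm²) is removed, clipping the outline — boundary = 116.09 mm; (whole slice rotated 15° about Z — lengths, areas and connectivity unchanged). So its perimeter = 116.09 mm. Layer 115 (z = 28.75): the cube is not intersected at this z (z outside [0, 12]); the cylinder at (5, 15.5) does not reach this height (z outside [7.5, 16]); the cylinder at (1.5, 1): section is a regular 16-gon, circumradius r=6 (perimeter = 2·16·6.000·sin(180°/16) = 37.46 mm); Taking the union: only the r=6 cylinder at (1.5, 1) is present, so the union is just that shape — boundary = 37.46 mm; the 9×7.5 cube at (-2, 7.5) contributes its full rectangle (perimeter 33.00 mm); Taking the first minus the rest: starting from the result so far, the 9×7.5 cube at (-2, 7.5) misses the remaining region (no effect) — boundary = 37.46 mm; (rotated 15° about Z; rotation is an isometry so areas/perimeters/island counts are preserved). So its perimeter = 37.46 mm. Layer 34 is larger (116.09 vs 37.46 mm).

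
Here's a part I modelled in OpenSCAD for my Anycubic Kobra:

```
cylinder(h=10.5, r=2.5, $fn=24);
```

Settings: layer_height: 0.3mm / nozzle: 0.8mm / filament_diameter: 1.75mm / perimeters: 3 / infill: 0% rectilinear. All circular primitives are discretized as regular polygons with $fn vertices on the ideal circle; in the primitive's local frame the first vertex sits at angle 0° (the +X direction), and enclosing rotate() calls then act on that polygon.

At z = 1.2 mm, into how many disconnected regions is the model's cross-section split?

At z = 1.2 mm: the r=2.5 cylinder contributes a regular 24-gon of circumradius 2.5. The result has 1 disconnected region.

1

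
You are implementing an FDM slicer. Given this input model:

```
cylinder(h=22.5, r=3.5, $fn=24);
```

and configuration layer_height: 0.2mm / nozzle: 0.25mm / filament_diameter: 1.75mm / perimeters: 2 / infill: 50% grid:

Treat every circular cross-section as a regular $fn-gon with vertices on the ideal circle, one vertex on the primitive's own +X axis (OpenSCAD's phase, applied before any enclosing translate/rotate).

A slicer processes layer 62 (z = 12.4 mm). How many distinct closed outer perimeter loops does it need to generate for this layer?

At z = 12.4 mm: the r=3.5 cylinder gives a regular 24-gon of circumradius 3.5 (constant along its height). The result has 1 disconnected region.

1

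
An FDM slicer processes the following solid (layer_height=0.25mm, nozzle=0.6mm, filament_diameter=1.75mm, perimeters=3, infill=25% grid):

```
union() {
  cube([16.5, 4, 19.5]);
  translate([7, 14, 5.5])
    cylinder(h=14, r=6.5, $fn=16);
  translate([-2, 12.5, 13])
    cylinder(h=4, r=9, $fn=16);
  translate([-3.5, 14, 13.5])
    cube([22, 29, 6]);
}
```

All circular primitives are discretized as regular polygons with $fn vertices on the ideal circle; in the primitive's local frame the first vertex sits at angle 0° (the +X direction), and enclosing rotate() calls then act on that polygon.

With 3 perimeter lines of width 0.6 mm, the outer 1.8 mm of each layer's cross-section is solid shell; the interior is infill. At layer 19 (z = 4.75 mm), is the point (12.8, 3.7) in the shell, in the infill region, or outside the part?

shell

At z = 4.75 mm: the cube (footprint 16.5×4) is included at this height; the cylinder at (7, 14) is not intersected at this z (z outside [5.5, 19.5]); the cylinder at (-2, 12.5) is not intersected at this z (z outside [13, 17]); the cube at (-3.5, 14) is absent (z outside [13.5, 19.5]); Merging all regions: only the 16.5×4 cube is present, so the union is just that shape — 1 connected region. Overall, the cross-section is a single solid region. The nearest boundary edge runs (16.50, 4.00)→(0.00, 4.00); distance from the point to it = 0.30 mm. The point is inside the cross-section, 0.30 mm from the nearest boundary — within the 1.8 mm shell band (3 × 0.6).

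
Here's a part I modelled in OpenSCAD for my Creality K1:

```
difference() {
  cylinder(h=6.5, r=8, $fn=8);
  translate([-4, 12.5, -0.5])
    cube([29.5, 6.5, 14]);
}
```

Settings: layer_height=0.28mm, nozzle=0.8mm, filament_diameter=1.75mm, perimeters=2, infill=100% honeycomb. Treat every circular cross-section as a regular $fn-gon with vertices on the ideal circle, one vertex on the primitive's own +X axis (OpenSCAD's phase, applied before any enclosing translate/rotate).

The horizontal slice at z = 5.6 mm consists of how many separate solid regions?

At z = 5.6 mm: the r=8 cylinder contributes a regular 8-gon of circumradius 8; the 29.5×6.5 cube at (-4, 12.5) contributes its full rectangle; Subtracting the remaining from the first: starting from the r=8 cylinder, the 29.5×6.5 cube at (-4, 12.5) misses the remaining region (no effect) — 1 connected region. The result has 1 disconnected region.

1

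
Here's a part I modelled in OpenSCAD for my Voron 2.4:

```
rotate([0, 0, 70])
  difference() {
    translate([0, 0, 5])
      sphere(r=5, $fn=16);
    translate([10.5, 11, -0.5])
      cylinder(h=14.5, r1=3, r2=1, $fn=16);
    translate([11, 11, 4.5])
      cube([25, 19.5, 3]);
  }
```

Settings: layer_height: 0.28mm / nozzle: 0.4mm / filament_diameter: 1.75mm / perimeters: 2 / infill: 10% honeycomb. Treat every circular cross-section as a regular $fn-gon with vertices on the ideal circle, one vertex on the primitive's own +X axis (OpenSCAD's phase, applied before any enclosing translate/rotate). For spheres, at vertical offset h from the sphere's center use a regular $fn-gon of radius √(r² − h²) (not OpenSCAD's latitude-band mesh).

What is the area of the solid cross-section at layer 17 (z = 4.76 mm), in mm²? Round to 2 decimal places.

At z = 4.76 mm: the r=5 sphere slices to a regular 16-gon of circumradius 4.994 (√(r²−h²) with h=0.24 from center) (area = (16/2)·4.994²·sin(360°/16) = 76.36 mm²); the cone at (10.5, 11) (r1=3→r2=1) has section circumradius 2.274 here — a regular 16-gon (area = (16/2)·2.274²·sin(360°/16) = 15.84 mm²); the 25×19.5 cube at (11, 11) contributes its full rectangle (area 487.50 mm²); Subtracting the remaining from the first: starting from the r=5 sphere (76.36 mm²), the cone at (10.5, 11) misses the remaining region (no effect); the 25×19.5 cube at (11, 11) misses the remaining region (no effect) — area = 76.36 mm²; (rotated 70° about Z; rotation is an isometry so areas/perimeters/island counts are preserved). Overall, the cross-section is a single solid region. Net area = 76.36 mm².

76.36 mm²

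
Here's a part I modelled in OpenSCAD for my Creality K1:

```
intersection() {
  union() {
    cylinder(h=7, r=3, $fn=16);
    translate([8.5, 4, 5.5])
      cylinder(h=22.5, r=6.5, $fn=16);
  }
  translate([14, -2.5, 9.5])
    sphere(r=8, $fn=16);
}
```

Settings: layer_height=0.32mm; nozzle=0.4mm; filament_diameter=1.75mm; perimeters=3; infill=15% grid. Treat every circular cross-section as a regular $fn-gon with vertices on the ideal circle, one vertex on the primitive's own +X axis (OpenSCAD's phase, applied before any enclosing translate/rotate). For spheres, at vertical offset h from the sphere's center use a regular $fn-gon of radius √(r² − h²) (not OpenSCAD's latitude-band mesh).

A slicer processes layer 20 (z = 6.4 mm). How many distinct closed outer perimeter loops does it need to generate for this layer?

At z = 6.4 mm: the r=3 cylinder gives a regular 16-gon of circumradius 3 (constant along its height); the r=6.5 cylinder at (8.5, 4) contributes a regular 16-gon of circumradius 6.5; Combining (union): the regions partially overlap (shared area 0.01 mm²), so overlapping operands fuse into one piece — 1 connected region; the r=8 sphere at (14, -2.5) slices to a regular 16-gon of circumradius 7.375 (√(r²−h²) with h=3.1 from center); Taking the intersection: the r=8 sphere at (14, -2.5) partially overlaps the result so far; clipping to the common part keeps 38.61 mm² — 1 connected region. The result has 1 disconnected region.

1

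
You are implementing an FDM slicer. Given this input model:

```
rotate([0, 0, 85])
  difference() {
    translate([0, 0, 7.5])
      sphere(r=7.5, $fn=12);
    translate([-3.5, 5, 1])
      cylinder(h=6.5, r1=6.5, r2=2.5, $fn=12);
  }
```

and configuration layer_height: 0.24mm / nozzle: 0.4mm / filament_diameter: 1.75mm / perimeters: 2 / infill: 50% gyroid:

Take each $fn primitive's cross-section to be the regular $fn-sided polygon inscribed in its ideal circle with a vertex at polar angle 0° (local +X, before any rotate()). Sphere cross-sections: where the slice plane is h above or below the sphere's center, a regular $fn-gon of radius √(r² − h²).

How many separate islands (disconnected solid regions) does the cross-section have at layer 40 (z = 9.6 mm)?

1

At z = 9.6 mm: the r=7.5 sphere slices to a regular 12-gon of circumradius 7.200 (√(r²−h²) with h=2.1 from center); the cone at (-3.5, 5) is absent (z outside [1, 7.5]); Subtracting the remaining from the first: none of the subtracted shapes is present at this height, so the r=7.5 sphere is unchanged — 1 connected region; (whole slice rotated 85° about Z — lengths, areas and connectivity unchanged). Overall, the cross-section is a single solid region. Island count = 1.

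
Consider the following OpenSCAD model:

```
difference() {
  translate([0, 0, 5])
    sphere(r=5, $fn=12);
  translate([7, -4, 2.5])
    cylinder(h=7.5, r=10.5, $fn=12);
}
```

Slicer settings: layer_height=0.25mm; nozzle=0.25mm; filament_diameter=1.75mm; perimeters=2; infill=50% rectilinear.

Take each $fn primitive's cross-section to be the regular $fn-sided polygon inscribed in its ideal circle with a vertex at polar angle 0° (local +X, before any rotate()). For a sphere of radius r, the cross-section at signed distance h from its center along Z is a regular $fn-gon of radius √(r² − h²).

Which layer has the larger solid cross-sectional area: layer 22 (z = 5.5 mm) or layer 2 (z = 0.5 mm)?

Layer 22 (z = 5.5): the r=5 sphere contributes a regular 12-gon of circumradius √(5²−0.5²) = 4.975 (area = (12/2)·4.975²·sin(360°/12) = 74.25 mm²); the r=10.5 cylinder at (7, -4) contributes a regular 12-gon of circumradius 10.5 (area = (12/2)·10.500²·sin(360°/12) = 330.75 mm²); Taking the first minus the rest: starting from the r=5 sphere (74.25 mm²), the r=10.5 cylinder at (7, -4) partially overlaps it — only the 54.40 mm² overlap (of its 330.75 mm²) is removed, clipping the outline — area = 19.85 mm². So its area = 19.85 mm². Layer 2 (z = 0.5): the r=5 sphere slices to a regular 12-gon of circumradius 2.179 (√(r²−h²) with h=4.5 from center) (area = (12/2)·2.179²·sin(360°/12) = 14.25 mm²); the cylinder at (7, -4) is absent (z outside [2.5, 10]); Subtracting the remaining from the first: none of the subtracted shapes is present at this height, so the r=5 sphere is unchanged — area = 14.25 mm². So its area = 14.25 mm². Layer 22 is larger (19.85 vs 14.25 mm²).

layer 22 (z = 5.5 mm)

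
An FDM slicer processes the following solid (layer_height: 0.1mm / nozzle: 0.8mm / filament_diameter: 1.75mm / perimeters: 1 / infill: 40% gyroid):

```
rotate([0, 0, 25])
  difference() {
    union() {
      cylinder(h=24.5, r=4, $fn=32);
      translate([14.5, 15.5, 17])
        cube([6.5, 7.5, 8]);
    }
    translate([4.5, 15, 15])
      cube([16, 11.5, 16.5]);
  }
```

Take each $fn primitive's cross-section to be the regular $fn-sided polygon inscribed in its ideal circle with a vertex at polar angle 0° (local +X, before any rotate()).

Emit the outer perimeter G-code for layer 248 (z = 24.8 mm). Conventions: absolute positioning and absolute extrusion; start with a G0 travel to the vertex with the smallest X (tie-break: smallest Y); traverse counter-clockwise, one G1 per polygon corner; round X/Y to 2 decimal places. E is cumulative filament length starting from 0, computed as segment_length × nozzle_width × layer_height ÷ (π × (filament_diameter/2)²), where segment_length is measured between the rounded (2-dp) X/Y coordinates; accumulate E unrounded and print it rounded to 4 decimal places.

G0 X8.86 Y29.51 Z24.80
G1 X12.03 Y22.71 E0.2495
G1 X12.48 Y22.92 E0.2661
G1 X9.31 Y29.72 E0.5156
G1 X8.86 Y29.51 E0.5321

At z = 24.8 mm: the cylinder is absent (z outside [0, 24.5]); the cube at (14.5, 15.5) (footprint 6.5×7.5) is included at this height; Merging all regions: only the 6.5×7.5 cube at (14.5, 15.5) is present, so the union is just that shape — 1 connected region; the cube at (4.5, 15) (footprint 16×11.5) is included at this height; Subtracting the remaining from the first: starting from that combined region, the 16×11.5 cube at (4.5, 15) partially overlaps it — only the 45.00 mm² overlap (of its 184.00 mm²) is removed, clipping the outline — 1 connected region; (whole slice rotated 25° about Z — lengths, areas and connectivity unchanged). The outline is a single polygon with 4 vertices. Extrusion per mm of travel: 0.8 × 0.1 / (π × 0.875²) = 0.033260. Accumulating E over each segment gives final E = 0.5321.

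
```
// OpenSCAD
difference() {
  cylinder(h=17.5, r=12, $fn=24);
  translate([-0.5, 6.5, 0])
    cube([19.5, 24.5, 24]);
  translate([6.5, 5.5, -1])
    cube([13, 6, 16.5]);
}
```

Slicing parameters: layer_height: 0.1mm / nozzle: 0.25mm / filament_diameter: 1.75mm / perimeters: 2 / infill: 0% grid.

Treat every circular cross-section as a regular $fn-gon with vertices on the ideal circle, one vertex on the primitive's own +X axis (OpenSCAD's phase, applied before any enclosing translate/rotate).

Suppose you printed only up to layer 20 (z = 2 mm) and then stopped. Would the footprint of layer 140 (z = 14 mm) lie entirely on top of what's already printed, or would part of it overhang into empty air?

entirely on top

Compare the two slices. At z = 2: the r=12 cylinder gives a regular 24-gon of circumradius 12 (constant along its height) (area = (24/2)·12.000²·sin(360°/24) = 447.24 mm²); the cube at (-0.5, 6.5) (footprint 19.5×24.5) is included at this height (area 477.75 mm²); the cube at (6.5, 5.5) is present — its section is the full 13×6 rectangle (area 78.00 mm²); Taking the first minus the rest: starting from the r=12 cylinder (447.24 mm²), the 19.5×24.5 cube at (-0.5, 6.5) partially overlaps it — only the 41.00 mm² overlap (of its 477.75 mm²) is removed, clipping the outline; the 13×6 cube at (6.5, 5.5) partially overlaps it — only the 3.85 mm² overlap (of its 78.00 mm²) is removed, clipping the outline — area = 402.39 mm². At z = 14: the cylinder: section is a regular 24-gon, circumradius r=12 (area = (24/2)·12.000²·sin(360°/24) = 447.24 mm²); the cube at (-0.5, 6.5) is present — its section is the full 19.5×24.5 rectangle (area 477.75 mm²); the 13×6 cube at (6.5, 5.5) contributes its full rectangle (area 78.00 mm²); After the difference (first − rest): starting from the r=12 cylinder (447.24 mm²), the 19.5×24.5 cube at (-0.5, 6.5) partially overlaps it — only the 41.00 mm² overlap (of its 477.75 mm²) is removed, clipping the outline; the 13×6 cube at (6.5, 5.5) partially overlaps it — only the 3.85 mm² overlap (of its 78.00 mm²) is removed, clipping the outline — area = 402.39 mm². Checking containment: the cross-section at z = 14 is a subset of the cross-section at z = 2.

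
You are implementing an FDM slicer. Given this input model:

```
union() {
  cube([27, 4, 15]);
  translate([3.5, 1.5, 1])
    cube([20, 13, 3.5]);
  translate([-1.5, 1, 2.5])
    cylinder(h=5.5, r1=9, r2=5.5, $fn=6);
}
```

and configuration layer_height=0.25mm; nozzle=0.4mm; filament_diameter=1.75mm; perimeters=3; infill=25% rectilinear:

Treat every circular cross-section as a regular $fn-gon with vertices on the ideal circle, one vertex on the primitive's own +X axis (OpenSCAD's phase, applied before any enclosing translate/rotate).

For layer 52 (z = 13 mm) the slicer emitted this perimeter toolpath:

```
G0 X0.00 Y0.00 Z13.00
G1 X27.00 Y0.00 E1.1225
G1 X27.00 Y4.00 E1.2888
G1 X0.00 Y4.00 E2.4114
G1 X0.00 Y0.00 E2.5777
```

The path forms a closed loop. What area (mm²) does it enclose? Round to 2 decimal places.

108.00 mm²

Apply the shoelace formula to the sequence of (X, Y) vertices; enclosed area = 108.00 mm².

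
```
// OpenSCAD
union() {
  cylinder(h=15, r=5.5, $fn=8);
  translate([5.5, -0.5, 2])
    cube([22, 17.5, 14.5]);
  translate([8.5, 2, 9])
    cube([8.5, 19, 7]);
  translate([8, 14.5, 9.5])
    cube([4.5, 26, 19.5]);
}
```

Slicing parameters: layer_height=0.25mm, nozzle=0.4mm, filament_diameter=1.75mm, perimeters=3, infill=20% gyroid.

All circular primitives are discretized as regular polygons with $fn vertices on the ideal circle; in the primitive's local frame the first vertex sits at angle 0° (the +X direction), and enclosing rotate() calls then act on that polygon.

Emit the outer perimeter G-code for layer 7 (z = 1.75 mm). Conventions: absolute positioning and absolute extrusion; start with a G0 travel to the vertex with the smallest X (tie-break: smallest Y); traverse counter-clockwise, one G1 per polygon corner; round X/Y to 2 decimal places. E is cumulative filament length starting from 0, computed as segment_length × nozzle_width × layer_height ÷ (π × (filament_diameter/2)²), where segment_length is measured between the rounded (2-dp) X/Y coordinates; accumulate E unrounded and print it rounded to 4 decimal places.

G0 X-5.50 Y0.00 Z1.75
G1 X-3.89 Y-3.89 E0.1750
G1 X0.00 Y-5.50 E0.3501
G1 X3.89 Y-3.89 E0.5251
G1 X5.50 Y0.00 E0.7001
G1 X3.89 Y3.89 E0.8752
G1 X0.00 Y5.50 E1.0502
G1 X-3.89 Y3.89 E1.2252
G1 X-5.50 Y0.00 E1.4003

At z = 1.75 mm: the r=5.5 cylinder contributes a regular 8-gon of circumradius 5.5; the cube at (5.5, -0.5) does not reach this height (z outside [2, 16.5]); the cube at (8.5, 2) is absent (z outside [9, 16]); the cube at (8, 14.5) does not reach this height (z outside [9.5, 29]); Taking the union: only the r=5.5 cylinder is present, so the union is just that shape — 1 connected region. The outline is a single polygon with 8 vertices. Extrusion per mm of travel: 0.4 × 0.25 / (π × 0.875²) = 0.041575. Accumulating E over each segment gives final E = 1.4003.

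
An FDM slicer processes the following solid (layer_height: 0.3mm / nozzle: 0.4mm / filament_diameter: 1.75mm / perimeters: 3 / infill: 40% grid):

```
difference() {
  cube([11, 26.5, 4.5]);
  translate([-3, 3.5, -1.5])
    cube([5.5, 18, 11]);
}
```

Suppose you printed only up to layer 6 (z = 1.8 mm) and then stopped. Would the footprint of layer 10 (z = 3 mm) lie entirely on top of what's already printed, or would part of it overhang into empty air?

entirely on top

Compare the two slices. At z = 1.8: the cube (footprint 11×26.5) is included at this height (area 291.50 mm²); the cube at (-3, 3.5) (footprint 5.5×18) is included at this height (area 99.00 mm²); After the difference (first − rest): starting from the 11×26.5 cube (291.50 mm²), the 5.5×18 cube at (-3, 3.5) partially overlaps it — only the 45.00 mm² overlap (of its 99.00 mm²) is removed, clipping the outline — area = 246.50 mm². At z = 3: the 11×26.5 cube contributes its full rectangle (area 291.50 mm²); the cube at (-3, 3.5) is present — its section is the full 5.5×18 rectangle (area 99.00 mm²); Taking the first minus the rest: starting from the 11×26.5 cube (291.50 mm²), the 5.5×18 cube at (-3, 3.5) partially overlaps it — only the 45.00 mm² overlap (of its 99.00 mm²) is removed, clipping the outline — area = 246.50 mm². Checking containment: the cross-section at z = 3 is a subset of the cross-section at z = 1.8.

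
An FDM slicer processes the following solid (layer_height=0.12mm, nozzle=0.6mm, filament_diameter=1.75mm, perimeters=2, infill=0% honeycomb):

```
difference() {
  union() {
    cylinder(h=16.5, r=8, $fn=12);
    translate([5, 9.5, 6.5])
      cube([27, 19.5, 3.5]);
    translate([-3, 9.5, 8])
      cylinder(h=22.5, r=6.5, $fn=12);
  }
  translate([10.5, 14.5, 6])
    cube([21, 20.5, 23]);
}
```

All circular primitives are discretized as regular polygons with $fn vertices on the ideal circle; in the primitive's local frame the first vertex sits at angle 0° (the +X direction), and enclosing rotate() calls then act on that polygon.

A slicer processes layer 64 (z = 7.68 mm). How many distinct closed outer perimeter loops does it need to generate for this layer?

At z = 7.68 mm: the r=8 cylinder contributes a regular 12-gon of circumradius 8; the cube at (5, 9.5) is present — its section is the full 27×19.5 rectangle; the cylinder at (-3, 9.5) is absent (z outside [8, 30.5]); Merging all regions: the 2 present regions are separate (no shared area or edge), so areas and boundary lengths simply add and each stays a separate island — 2 connected regions; the cube at (10.5, 14.5) is present — its section is the full 21×20.5 rectangle; Subtracting the remaining from the first: starting from that combined region, the 21×20.5 cube at (10.5, 14.5) partially overlaps it — only the 304.50 mm² overlap (of its 430.50 mm²) is removed, clipping the outline — 2 connected regions. The result has 2 disconnected regions.

2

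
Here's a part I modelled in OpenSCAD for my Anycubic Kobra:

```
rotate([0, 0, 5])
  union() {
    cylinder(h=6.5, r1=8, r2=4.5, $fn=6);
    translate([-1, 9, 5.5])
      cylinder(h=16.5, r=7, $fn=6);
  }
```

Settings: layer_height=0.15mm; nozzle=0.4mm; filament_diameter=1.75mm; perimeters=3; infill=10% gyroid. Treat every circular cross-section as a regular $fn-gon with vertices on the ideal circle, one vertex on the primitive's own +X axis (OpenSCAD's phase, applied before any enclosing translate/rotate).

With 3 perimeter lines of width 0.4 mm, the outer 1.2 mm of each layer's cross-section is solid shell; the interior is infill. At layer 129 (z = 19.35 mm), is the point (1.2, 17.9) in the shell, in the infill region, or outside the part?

At z = 19.35 mm: the cone is absent (z outside [0, 6.5]); the r=7 cylinder at (-1, 9) gives a regular 6-gon of circumradius 7 (constant along its height); Taking the union: only the r=7 cylinder at (-1, 9) is present, so the union is just that shape — 1 connected region; (whole slice rotated 5° about Z — lengths, areas and connectivity unchanged). Overall, the cross-section is a single solid region. Undo the 5° rotation: the query point maps to (2.756, 17.727) in the un-rotated model frame. The nearest boundary edge runs (6.00, 9.00)→(2.50, 15.06); distance from the point to it = 2.68 mm. The point is not inside any of the regions above, so it lies outside the cross-section (2.68 mm from the nearest boundary).

outside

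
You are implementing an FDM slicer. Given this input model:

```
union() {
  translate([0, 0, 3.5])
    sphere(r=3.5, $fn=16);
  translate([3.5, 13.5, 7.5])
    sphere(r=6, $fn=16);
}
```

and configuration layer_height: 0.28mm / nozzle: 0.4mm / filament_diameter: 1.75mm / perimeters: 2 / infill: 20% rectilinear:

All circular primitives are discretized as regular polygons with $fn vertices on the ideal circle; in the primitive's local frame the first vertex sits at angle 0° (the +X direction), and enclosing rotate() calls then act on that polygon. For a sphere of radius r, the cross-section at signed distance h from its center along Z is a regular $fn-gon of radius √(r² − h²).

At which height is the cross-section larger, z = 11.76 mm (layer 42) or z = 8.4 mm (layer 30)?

layer 30 (z = 8.4 mm)

Layer 42 (z = 11.76): the sphere is not intersected at this z (|z−center|=8.260 > r=3.5); the r=6 sphere at (3.5, 13.5) slices to a regular 16-gon of circumradius 4.225 (√(r²−h²) with h=4.26 from center) (area = (16/2)·4.225²·sin(360°/16) = 54.65 mm²); Merging all regions: only the r=6 sphere at (3.5, 13.5) is present, so the union is just that shape — area = 54.65 mm². So its area = 54.65 mm². Layer 30 (z = 8.4): the sphere is not intersected at this z (|z−center|=4.900 > r=3.5); the r=6 sphere at (3.5, 13.5) slices to a regular 16-gon of circumradius 5.932 (√(r²−h²) with h=0.9 from center) (area = (16/2)·5.932²·sin(360°/16) = 107.73 mm²); Merging all regions: only the r=6 sphere at (3.5, 13.5) is present, so the union is just that shape — area = 107.73 mm². So its area = 107.73 mm². Layer 30 is larger (107.73 vs 54.65 mm²).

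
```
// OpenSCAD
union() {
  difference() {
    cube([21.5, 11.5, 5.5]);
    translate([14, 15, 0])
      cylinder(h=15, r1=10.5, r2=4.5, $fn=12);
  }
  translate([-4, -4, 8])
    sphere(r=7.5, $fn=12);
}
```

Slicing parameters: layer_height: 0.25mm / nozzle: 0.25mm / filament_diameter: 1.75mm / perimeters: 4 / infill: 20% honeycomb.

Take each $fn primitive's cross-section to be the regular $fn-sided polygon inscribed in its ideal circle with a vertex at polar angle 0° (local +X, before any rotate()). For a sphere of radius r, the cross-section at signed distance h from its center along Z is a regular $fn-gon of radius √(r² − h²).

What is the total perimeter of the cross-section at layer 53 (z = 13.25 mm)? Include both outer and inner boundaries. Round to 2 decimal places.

At z = 13.25 mm: the cube does not reach this height (z outside [0, 5.5]); the cone at (14, 15): at t=0.883 of its height the radius interpolates to r₁+(r₂−r₁)t = 5.200, giving a regular 12-gon of that circumradius (perimeter = 2·12·5.200·sin(180°/12) = 32.30 mm); Subtracting the remaining from the first: the first operand is absent here, so nothing remains; the sphere at (-4, -4): section is a regular 12-gon, circumradius = √(r²−h²) = √(7.5²−5.25²) = 5.356 (perimeter = 2·12·5.356·sin(180°/12) = 33.27 mm); Taking the union: only the r=7.5 sphere at (-4, -4) is present, so the union is just that shape — boundary = 33.27 mm. Overall, the cross-section is a single solid region. Total boundary length (outer) = 33.27 mm.

33.27 mm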